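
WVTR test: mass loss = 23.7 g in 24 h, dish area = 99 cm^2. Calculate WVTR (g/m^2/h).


Formula: WVTR = mass_loss / (area * time)
Step 1: Convert area: 99 cm^2 = 0.0099 m^2
Step 2: WVTR = 23.7 g / (0.0099 m^2 * 24 h)
Step 3: WVTR = 23.7 / 0.2376 = 99.7 g/m^2/h

99.7 g/m^2/h


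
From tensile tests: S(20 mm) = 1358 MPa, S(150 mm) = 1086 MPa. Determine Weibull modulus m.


Formula: m = ln(L1/L2) / ln(S2/S1)
Step 1: ln(L1/L2) = ln(20/150) = -2.01490
Step 2: S2/S1 = 1086/1358 = 0.79971
Step 3: ln(S2/S1) = ln(0.79971) = -0.22351
Step 4: m = -2.01490 / -0.22351 = 9.01

9.01 (Weibull m)


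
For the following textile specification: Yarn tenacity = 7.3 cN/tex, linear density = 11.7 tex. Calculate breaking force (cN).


Formula: Breaking force = Tenacity * Linear density
F = 7.3 cN/tex * 11.7 tex
F = 85.41 cN

85.41 cN


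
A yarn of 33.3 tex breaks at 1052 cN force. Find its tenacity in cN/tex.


Formula: Tenacity = Breaking force / Linear density
Tenacity = 1052 cN / 33.3 tex
Tenacity = 31.59 cN/tex

31.59 cN/tex


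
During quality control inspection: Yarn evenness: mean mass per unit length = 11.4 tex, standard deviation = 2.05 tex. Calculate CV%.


Formula: CV% = (standard deviation / mean) * 100
Step 1: Ratio = 2.05 / 11.4 = 0.179825
Step 2: CV% = 0.179825 * 100 = 17.9825% ≈ 18.0%

18.0%


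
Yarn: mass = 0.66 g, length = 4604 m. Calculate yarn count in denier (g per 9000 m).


Formula: den = (mass_g / length_m) * 9000
Substituting: den = (0.66 / 4604) * 9000
Intermediate: 0.66 / 4604 = 0.00014335 g/m
den = 0.00014335 * 9000 = 1.3 denier

1.3 denier


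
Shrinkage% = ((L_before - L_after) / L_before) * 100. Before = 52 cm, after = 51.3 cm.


Formula: Shrinkage% = ((L_before - L_after) / L_before) * 100
Step 1: Shrinkage = 52 - 51.3 = 0.7 cm
Step 2: Shrinkage% = (0.7 / 52) * 100
Step 3: Shrinkage% = 0.013462 * 100 = 1.3462% ≈ 1.3%

1.3%


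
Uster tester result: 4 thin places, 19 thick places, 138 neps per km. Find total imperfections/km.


Formula: Total = thin places + thick places + neps
Total = 4 + 19 + 138
Total = 161 imperfections/km

161 imperfections/km


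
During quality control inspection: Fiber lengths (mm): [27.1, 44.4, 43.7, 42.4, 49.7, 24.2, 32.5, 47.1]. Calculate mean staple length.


Formula: Mean = sum of lengths / count
Sum = 27.1 + 44.4 + 43.7 + 42.4 + 49.7 + 24.2 + 32.5 + 47.1
Sum = 311.1 mm
Mean = 311.1 / 8 = 38.89 mm

38.89 mm


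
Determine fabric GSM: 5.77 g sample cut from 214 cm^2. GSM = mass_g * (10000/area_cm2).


Formula: GSM = mass_g / area_m2
Step 1: Convert area: 214 cm^2 = 214 / 10000 = 0.0214 m^2
Step 2: GSM = 5.77 g / 0.0214 m^2 = 269.6 g/m^2

269.6 g/m^2


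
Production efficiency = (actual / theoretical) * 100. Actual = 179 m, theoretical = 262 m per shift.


Formula: Efficiency% = (Actual output / Theoretical output) * 100
Efficiency% = (179 / 262) * 100
Efficiency% = 0.683206 * 100 = 68.3206% ≈ 68.3%

68.3%


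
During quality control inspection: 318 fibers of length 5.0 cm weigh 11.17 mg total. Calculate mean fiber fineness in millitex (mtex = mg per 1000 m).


Formula: fineness (mtex) = mass (mg) / total length (km) = (mass_mg / total_length_m) * 1000
Step 1: Convert fiber length: 5.0 cm = 0.05 m
Step 2: Total fiber length = 318 * 0.05 = 15.9 m
Step 3: Linear density = 11.17 mg / 15.9 m = 0.7025 mg/m
Step 4: fineness = 0.7025 * 1000 = 702.5 mtex

702.5 mtex


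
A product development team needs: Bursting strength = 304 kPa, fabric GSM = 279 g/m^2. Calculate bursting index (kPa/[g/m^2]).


Formula: Bursting Index = Bursting Strength / Fabric GSM
BI = 304 kPa / 279 g/m^2
BI = 1.090 kPa/(g/m^2)

1.090 kPa/(g/m^2)


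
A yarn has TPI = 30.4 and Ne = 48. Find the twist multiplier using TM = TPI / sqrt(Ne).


Formula: TM = TPI / sqrt(Ne)
Step 1: sqrt(Ne) = sqrt(48) = 6.9282
Step 2: TM = 30.4 / 6.9282 = 4.39

4.39 TM


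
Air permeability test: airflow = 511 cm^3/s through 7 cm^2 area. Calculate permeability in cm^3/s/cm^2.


Formula: Air Permeability = Airflow / Test Area
AP = 511 cm^3/s / 7 cm^2
AP = 73.0 cm^3/s/cm^2

73.0 cm^3/s/cm^2


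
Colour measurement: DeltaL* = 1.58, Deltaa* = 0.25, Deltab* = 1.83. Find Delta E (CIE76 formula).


Formula: Delta E = sqrt(dL*^2 + da*^2 + db*^2)
Step 1: dL*^2 = 1.58^2 = 2.4964
Step 2: da*^2 = 0.25^2 = 0.0625
Step 3: db*^2 = 1.83^2 = 3.3489
Step 4: Sum = 2.4964 + 0.0625 + 3.3489 = 5.9078
Step 5: Delta E = sqrt(5.9078) = 2.43

2.43 Delta E


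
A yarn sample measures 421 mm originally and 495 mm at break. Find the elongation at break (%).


Formula: Elongation (%) = ((L_break - L0) / L0) * 100
Step 1: Extension = 495 - 421 = 74 mm
Step 2: Elongation = (74 / 421) * 100
Step 3: Elongation = 0.175772 * 100 = 17.5772% ≈ 17.6%

17.6%


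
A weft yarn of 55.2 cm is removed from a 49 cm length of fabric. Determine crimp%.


Formula: Crimp% = ((L_yarn - L_fabric) / L_fabric) * 100
Step 1: Extension = 55.2 - 49 = 6.2 cm
Step 2: Crimp% = (6.2 / 49) * 100
Step 3: Crimp% = 0.126531 * 100 = 12.6531% ≈ 12.7%

12.7%


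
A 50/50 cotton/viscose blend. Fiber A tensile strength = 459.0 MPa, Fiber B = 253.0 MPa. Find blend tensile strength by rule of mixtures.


Formula: Blend property = (fraction_A * property_A) + (fraction_B * property_B)
Step 1: Contribution A = 50/100 * 459.0 MPa = 229.5 MPa
Step 2: Contribution B = 50/100 * 253.0 MPa = 126.5 MPa
Step 3: Blend tensile strength = 229.5 + 126.5 = 356.0 MPa

356.0 MPa


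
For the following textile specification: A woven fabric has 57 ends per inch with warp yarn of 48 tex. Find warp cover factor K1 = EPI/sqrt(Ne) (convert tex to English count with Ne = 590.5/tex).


Formula: K1 = EPI / sqrt(Ne), with Ne = 590.5 / tex_warp
Step 1: Ne = 590.5 / 48 = 12.302
Step 2: sqrt(Ne) = sqrt(12.302) = 3.5074
Step 3: K1 = 57 / 3.5074 = 16.3

16.3


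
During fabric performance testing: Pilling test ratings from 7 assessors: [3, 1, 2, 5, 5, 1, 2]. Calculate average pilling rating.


Formula: Mean = sum / count
Sum = 3 + 1 + 2 + 5 + 5 + 1 + 2 = 19
Mean = 19 / 7 = 2.7

2.7


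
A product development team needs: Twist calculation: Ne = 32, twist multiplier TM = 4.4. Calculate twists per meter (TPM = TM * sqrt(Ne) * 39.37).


Formula: TPM = TM * sqrt(Ne) * 39.37
Step 1: sqrt(Ne) = sqrt(32) = 5.6569
Step 2: TM * sqrt(Ne) = 4.4 * 5.6569 = 24.8904
Step 3: TPM = 24.8904 * 39.37 = 980 twists/m

980 twists/m


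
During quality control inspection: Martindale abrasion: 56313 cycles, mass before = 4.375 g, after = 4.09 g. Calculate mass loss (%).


Formula: Mass loss% = ((m_before - m_after) / m_before) * 100
Step 1: Mass loss = 4.375 - 4.09 = 0.285 g
Step 2: Ratio = 0.285 / 4.375 = 0.0651429
Step 3: Mass loss% = 0.0651429 * 100 = 6.51429% ≈ 6.51%

6.51%


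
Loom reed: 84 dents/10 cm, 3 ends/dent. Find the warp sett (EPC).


Formula: EPC = (dents per 10 cm * ends per dent) / 10
Step 1: Total ends per 10 cm = 84 * 3 = 252
Step 2: EPC = 252 / 10 = 25.2 ends/cm

25.2 ends/cm


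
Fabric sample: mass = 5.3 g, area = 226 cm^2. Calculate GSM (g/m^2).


Formula: GSM = mass_g / area_m2
Step 1: Convert area: 226 cm^2 = 226 / 10000 = 0.0226 m^2
Step 2: GSM = 5.3 g / 0.0226 m^2 = 234.5 g/m^2

234.5 g/m^2


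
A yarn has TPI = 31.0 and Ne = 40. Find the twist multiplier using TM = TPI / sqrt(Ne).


Formula: TM = TPI / sqrt(Ne)
Step 1: sqrt(Ne) = sqrt(40) = 6.3246
Step 2: TM = 31.0 / 6.3246 = 4.90

4.90 TM


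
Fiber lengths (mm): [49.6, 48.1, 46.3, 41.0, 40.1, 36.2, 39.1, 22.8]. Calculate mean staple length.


Formula: Mean = sum of lengths / count
Sum = 49.6 + 48.1 + 46.3 + 41.0 + 40.1 + 36.2 + 39.1 + 22.8
Sum = 323.2 mm
Mean = 323.2 / 8 = 40.40 mm

40.40 mm


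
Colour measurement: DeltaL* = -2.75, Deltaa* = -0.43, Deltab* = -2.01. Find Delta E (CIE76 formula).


Formula: Delta E = sqrt(dL*^2 + da*^2 + db*^2)
Step 1: dL*^2 = (-2.75)^2 = 7.5625
Step 2: da*^2 = (-0.43)^2 = 0.1849
Step 3: db*^2 = (-2.01)^2 = 4.0401
Step 4: Sum = 7.5625 + 0.1849 + 4.0401 = 11.7875
Step 5: Delta E = sqrt(11.7875) = 3.43

3.43 Delta E


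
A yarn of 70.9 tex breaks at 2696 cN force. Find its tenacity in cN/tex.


Formula: Tenacity = Breaking force / Linear density
Tenacity = 2696 cN / 70.9 tex
Tenacity = 38.03 cN/tex

38.03 cN/tex


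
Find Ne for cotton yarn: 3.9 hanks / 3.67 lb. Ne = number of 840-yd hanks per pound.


Formula: Ne = hanks / mass_lb
Substituting: Ne = 3.9 / 3.67
Ne = 1.1

1.1 Ne


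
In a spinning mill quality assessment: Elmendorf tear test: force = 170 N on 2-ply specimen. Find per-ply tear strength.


Formula: Per-ply strength = Total force / Number of plies
Per-ply = 170 N / 2
Per-ply = 85 N

85 N


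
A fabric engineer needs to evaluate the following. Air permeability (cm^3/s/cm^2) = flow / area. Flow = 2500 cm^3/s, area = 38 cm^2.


Formula: Air Permeability = Airflow / Test Area
AP = 2500 cm^3/s / 38 cm^2
AP = 65.8 cm^3/s/cm^2

65.8 cm^3/s/cm^2


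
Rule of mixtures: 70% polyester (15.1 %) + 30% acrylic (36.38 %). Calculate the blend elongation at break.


Formula: Blend property = (fraction_A * property_A) + (fraction_B * property_B)
Step 1: Contribution A = 70/100 * 15.1 % = 10.57 %
Step 2: Contribution B = 30/100 * 36.38 % = 10.914 %
Step 3: Blend elongation at break = 10.57 + 10.914 = 21.484 %

21.484 %


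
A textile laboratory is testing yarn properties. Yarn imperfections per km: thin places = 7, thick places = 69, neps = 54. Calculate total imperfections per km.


Formula: Total = thin places + thick places + neps
Total = 7 + 69 + 54
Total = 130 imperfections/km

130 imperfections/km


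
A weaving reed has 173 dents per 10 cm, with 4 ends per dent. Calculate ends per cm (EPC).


Formula: EPC = (dents per 10 cm * ends per dent) / 10
Step 1: Total ends per 10 cm = 173 * 4 = 692
Step 2: EPC = 692 / 10 = 69.2 ends/cm

69.2 ends/cm


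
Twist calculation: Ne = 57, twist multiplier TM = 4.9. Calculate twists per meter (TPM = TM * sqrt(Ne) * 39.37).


Formula: TPM = TM * sqrt(Ne) * 39.37
Step 1: sqrt(Ne) = sqrt(57) = 7.5498
Step 2: TM * sqrt(Ne) = 4.9 * 7.5498 = 36.994
Step 3: TPM = 36.994 * 39.37 = 1456 twists/m

1456 twists/m


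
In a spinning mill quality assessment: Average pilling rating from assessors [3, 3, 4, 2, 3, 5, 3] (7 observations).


Formula: Mean = sum / count
Sum = 3 + 3 + 4 + 2 + 3 + 5 + 3 = 23
Mean = 23 / 7 = 3.3

3.3


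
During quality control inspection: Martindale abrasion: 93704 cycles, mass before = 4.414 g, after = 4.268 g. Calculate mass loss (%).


Formula: Mass loss% = ((m_before - m_after) / m_before) * 100
Step 1: Mass loss = 4.414 - 4.268 = 0.146 g
Step 2: Ratio = 0.146 / 4.414 = 0.0330766
Step 3: Mass loss% = 0.0330766 * 100 = 3.30766% ≈ 3.31%

3.31%


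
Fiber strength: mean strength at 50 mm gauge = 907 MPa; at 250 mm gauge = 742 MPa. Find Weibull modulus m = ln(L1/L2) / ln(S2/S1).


Formula: m = ln(L1/L2) / ln(S2/S1)
Step 1: ln(L1/L2) = ln(50/250) = -1.60944
Step 2: S2/S1 = 742/907 = 0.81808
Step 3: ln(S2/S1) = ln(0.81808) = -0.20080
Step 4: m = -1.60944 / -0.20080 = 8.02

8.02 (Weibull m)


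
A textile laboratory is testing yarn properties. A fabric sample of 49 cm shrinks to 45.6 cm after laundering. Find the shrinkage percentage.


Formula: Shrinkage% = ((L_before - L_after) / L_before) * 100
Step 1: Shrinkage = 49 - 45.6 = 3.4 cm
Step 2: Shrinkage% = (3.4 / 49) * 100
Step 3: Shrinkage% = 0.069388 * 100 = 6.9388% ≈ 6.9%

6.9%


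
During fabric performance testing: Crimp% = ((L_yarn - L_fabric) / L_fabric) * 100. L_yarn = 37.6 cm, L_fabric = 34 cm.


Formula: Crimp% = ((L_yarn - L_fabric) / L_fabric) * 100
Step 1: Extension = 37.6 - 34 = 3.6 cm
Step 2: Crimp% = (3.6 / 34) * 100
Step 3: Crimp% = 0.105882 * 100 = 10.5882% ≈ 10.6%

10.6%


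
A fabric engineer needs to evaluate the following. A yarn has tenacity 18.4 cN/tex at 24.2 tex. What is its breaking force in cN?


Formula: Breaking force = Tenacity * Linear density
F = 18.4 cN/tex * 24.2 tex
F = 445.28 cN

445.28 cN


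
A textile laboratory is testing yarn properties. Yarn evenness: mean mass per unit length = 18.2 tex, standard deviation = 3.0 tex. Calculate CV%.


Formula: CV% = (standard deviation / mean) * 100
Step 1: Ratio = 3.0 / 18.2 = 0.164835
Step 2: CV% = 0.164835 * 100 = 16.4835% ≈ 16.5%

16.5%


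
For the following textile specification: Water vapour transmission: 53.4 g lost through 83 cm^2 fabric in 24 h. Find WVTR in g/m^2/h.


Formula: WVTR = mass_loss / (area * time)
Step 1: Convert area: 83 cm^2 = 0.0083 m^2
Step 2: WVTR = 53.4 g / (0.0083 m^2 * 24 h)
Step 3: WVTR = 53.4 / 0.1992 = 268.1 g/m^2/h

268.1 g/m^2/h


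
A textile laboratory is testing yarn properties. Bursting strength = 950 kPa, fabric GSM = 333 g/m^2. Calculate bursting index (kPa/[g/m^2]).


Formula: Bursting Index = Bursting Strength / Fabric GSM
BI = 950 kPa / 333 g/m^2
BI = 2.853 kPa/(g/m^2)

2.853 kPa/(g/m^2)


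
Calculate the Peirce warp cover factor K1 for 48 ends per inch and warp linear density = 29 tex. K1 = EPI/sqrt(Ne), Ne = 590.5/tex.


Formula: K1 = EPI / sqrt(Ne), with Ne = 590.5 / tex_warp
Step 1: Ne = 590.5 / 29 = 20.362
Step 2: sqrt(Ne) = sqrt(20.362) = 4.5124
Step 3: K1 = 48 / 4.5124 = 10.6

10.6


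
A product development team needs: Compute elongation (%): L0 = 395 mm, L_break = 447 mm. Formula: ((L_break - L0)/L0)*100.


Formula: Elongation (%) = ((L_break - L0) / L0) * 100
Step 1: Extension = 447 - 395 = 52 mm
Step 2: Elongation = (52 / 395) * 100
Step 3: Elongation = 0.131646 * 100 = 13.1646% ≈ 13.2%

13.2%


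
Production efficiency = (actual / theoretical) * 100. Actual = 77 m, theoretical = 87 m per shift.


Formula: Efficiency% = (Actual output / Theoretical output) * 100
Efficiency% = (77 / 87) * 100
Efficiency% = 0.885057 * 100 = 88.5057% ≈ 88.5%

88.5%


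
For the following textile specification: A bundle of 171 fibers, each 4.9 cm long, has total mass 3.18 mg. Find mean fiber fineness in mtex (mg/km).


Formula: fineness (mtex) = mass (mg) / total length (km) = (mass_mg / total_length_m) * 1000
Step 1: Convert fiber length: 4.9 cm = 0.049 m
Step 2: Total fiber length = 171 * 0.049 = 8.379 m
Step 3: Linear density = 3.18 mg / 8.379 m = 0.3795 mg/m
Step 4: fineness = 0.3795 * 1000 = 379.5 mtex

379.5 mtex


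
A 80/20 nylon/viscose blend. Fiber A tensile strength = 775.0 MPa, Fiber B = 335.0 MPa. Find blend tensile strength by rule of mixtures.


Formula: Blend property = (fraction_A * property_A) + (fraction_B * property_B)
Step 1: Contribution A = 80/100 * 775.0 MPa = 620.0 MPa
Step 2: Contribution B = 20/100 * 335.0 MPa = 67.0 MPa
Step 3: Blend tensile strength = 620.0 + 67.0 = 687.0 MPa

687.0 MPa


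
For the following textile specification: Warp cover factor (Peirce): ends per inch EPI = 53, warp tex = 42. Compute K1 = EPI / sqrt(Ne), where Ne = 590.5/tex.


Formula: K1 = EPI / sqrt(Ne), with Ne = 590.5 / tex_warp
Step 1: Ne = 590.5 / 42 = 14.06
Step 2: sqrt(Ne) = sqrt(14.06) = 3.7497
Step 3: K1 = 53 / 3.7497 = 14.1

14.1


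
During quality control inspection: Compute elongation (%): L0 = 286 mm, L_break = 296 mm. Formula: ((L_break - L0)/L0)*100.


Formula: Elongation (%) = ((L_break - L0) / L0) * 100
Step 1: Extension = 296 - 286 = 10 mm
Step 2: Elongation = (10 / 286) * 100
Step 3: Elongation = 0.034965 * 100 = 3.4965% ≈ 3.5%

3.5%


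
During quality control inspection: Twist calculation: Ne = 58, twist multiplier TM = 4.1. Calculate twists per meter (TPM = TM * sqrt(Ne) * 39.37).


Formula: TPM = TM * sqrt(Ne) * 39.37
Step 1: sqrt(Ne) = sqrt(58) = 7.6158
Step 2: TM * sqrt(Ne) = 4.1 * 7.6158 = 31.2248
Step 3: TPM = 31.2248 * 39.37 = 1229 twists/m

1229 twists/m


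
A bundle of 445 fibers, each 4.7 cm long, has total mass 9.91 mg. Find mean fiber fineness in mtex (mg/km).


Formula: fineness (mtex) = mass (mg) / total length (km) = (mass_mg / total_length_m) * 1000
Step 1: Convert fiber length: 4.7 cm = 0.047 m
Step 2: Total fiber length = 445 * 0.047 = 20.915 m
Step 3: Linear density = 9.91 mg / 20.915 m = 0.4738 mg/m
Step 4: fineness = 0.4738 * 1000 = 473.8 mtex

473.8 mtex


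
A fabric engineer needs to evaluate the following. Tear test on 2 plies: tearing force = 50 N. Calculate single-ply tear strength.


Formula: Per-ply strength = Total force / Number of plies
Per-ply = 50 N / 2
Per-ply = 25 N

25 N


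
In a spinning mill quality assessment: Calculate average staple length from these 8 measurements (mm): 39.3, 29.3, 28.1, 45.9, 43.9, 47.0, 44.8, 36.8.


Formula: Mean = sum of lengths / count
Sum = 39.3 + 29.3 + 28.1 + 45.9 + 43.9 + 47.0 + 44.8 + 36.8
Sum = 315.1 mm
Mean = 315.1 / 8 = 39.39 mm

39.39 mm


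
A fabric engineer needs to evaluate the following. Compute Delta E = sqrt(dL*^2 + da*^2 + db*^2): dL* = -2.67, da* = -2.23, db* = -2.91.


Formula: Delta E = sqrt(dL*^2 + da*^2 + db*^2)
Step 1: dL*^2 = (-2.67)^2 = 7.1289
Step 2: da*^2 = (-2.23)^2 = 4.9729
Step 3: db*^2 = (-2.91)^2 = 8.4681
Step 4: Sum = 7.1289 + 4.9729 + 8.4681 = 20.5699
Step 5: Delta E = sqrt(20.5699) = 4.54

4.54 Delta E


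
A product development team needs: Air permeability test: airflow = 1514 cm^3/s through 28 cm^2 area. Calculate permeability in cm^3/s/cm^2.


Formula: Air Permeability = Airflow / Test Area
AP = 1514 cm^3/s / 28 cm^2
AP = 54.1 cm^3/s/cm^2

54.1 cm^3/s/cm^2


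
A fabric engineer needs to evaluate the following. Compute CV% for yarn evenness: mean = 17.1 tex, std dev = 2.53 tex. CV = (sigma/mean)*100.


Formula: CV% = (standard deviation / mean) * 100
Step 1: Ratio = 2.53 / 17.1 = 0.147953
Step 2: CV% = 0.147953 * 100 = 14.7953% ≈ 14.8%

14.8%


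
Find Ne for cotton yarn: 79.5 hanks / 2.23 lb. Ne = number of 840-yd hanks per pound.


Formula: Ne = hanks / mass_lb
Substituting: Ne = 79.5 / 2.23
Ne = 35.7

35.7 Ne


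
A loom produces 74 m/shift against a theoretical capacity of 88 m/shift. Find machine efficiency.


Formula: Efficiency% = (Actual output / Theoretical output) * 100
Efficiency% = (74 / 88) * 100
Efficiency% = 0.840909 * 100 = 84.0909% ≈ 84.1%

84.1%


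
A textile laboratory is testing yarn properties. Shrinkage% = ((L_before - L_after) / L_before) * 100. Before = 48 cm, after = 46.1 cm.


Formula: Shrinkage% = ((L_before - L_after) / L_before) * 100
Step 1: Shrinkage = 48 - 46.1 = 1.9 cm
Step 2: Shrinkage% = (1.9 / 48) * 100
Step 3: Shrinkage% = 0.039583 * 100 = 3.9583% ≈ 4.0%

4.0%


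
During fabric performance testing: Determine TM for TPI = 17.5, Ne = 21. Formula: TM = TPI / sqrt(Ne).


Formula: TM = TPI / sqrt(Ne)
Step 1: sqrt(Ne) = sqrt(21) = 4.5826
Step 2: TM = 17.5 / 4.5826 = 3.82

3.82 TM


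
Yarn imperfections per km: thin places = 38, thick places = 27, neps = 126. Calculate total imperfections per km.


Formula: Total = thin places + thick places + neps
Total = 38 + 27 + 126
Total = 191 imperfections/km

191 imperfections/km


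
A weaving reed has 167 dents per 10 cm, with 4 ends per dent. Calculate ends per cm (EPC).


Formula: EPC = (dents per 10 cm * ends per dent) / 10
Step 1: Total ends per 10 cm = 167 * 4 = 668
Step 2: EPC = 668 / 10 = 66.8 ends/cm

66.8 ends/cm


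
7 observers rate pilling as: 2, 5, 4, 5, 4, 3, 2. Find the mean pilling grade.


Formula: Mean = sum / count
Sum = 2 + 5 + 4 + 5 + 4 + 3 + 2 = 25
Mean = 25 / 7 = 3.6

3.6


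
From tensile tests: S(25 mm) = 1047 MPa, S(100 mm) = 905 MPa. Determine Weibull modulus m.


Formula: m = ln(L1/L2) / ln(S2/S1)
Step 1: ln(L1/L2) = ln(25/100) = -1.38629
Step 2: S2/S1 = 905/1047 = 0.86437
Step 3: ln(S2/S1) = ln(0.86437) = -0.14575
Step 4: m = -1.38629 / -0.14575 = 9.51

9.51 (Weibull m)


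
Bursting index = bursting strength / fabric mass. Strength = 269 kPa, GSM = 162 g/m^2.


Formula: Bursting Index = Bursting Strength / Fabric GSM
BI = 269 kPa / 162 g/m^2
BI = 1.660 kPa/(g/m^2)

1.660 kPa/(g/m^2)


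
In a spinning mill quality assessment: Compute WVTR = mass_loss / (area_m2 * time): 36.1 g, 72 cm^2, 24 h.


Formula: WVTR = mass_loss / (area * time)
Step 1: Convert area: 72 cm^2 = 0.0072 m^2
Step 2: WVTR = 36.1 g / (0.0072 m^2 * 24 h)
Step 3: WVTR = 36.1 / 0.1728 = 208.9 g/m^2/h

208.9 g/m^2/h


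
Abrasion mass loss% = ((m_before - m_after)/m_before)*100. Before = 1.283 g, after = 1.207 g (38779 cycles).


Formula: Mass loss% = ((m_before - m_after) / m_before) * 100
Step 1: Mass loss = 1.283 - 1.207 = 0.076 g
Step 2: Ratio = 0.076 / 1.283 = 0.0592362
Step 3: Mass loss% = 0.0592362 * 100 = 5.92362% ≈ 5.92%

5.92%


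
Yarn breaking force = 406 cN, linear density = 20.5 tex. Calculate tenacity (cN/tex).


Formula: Tenacity = Breaking force / Linear density
Tenacity = 406 cN / 20.5 tex
Tenacity = 19.80 cN/tex

19.80 cN/tex


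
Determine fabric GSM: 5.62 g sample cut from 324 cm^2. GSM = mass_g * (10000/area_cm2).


Formula: GSM = mass_g / area_m2
Step 1: Convert area: 324 cm^2 = 324 / 10000 = 0.0324 m^2
Step 2: GSM = 5.62 g / 0.0324 m^2 = 173.5 g/m^2

173.5 g/m^2


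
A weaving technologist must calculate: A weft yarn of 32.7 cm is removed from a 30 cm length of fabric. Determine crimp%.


Formula: Crimp% = ((L_yarn - L_fabric) / L_fabric) * 100
Step 1: Extension = 32.7 - 30 = 2.7 cm
Step 2: Crimp% = (2.7 / 30) * 100
Step 3: Crimp% = 0.09 * 100 = 9.0%

9.0%


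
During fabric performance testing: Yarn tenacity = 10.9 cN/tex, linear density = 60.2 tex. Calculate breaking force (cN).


Formula: Breaking force = Tenacity * Linear density
F = 10.9 cN/tex * 60.2 tex
F = 656.18 cN

656.18 cN


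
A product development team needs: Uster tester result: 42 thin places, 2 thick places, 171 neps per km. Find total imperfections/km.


Formula: Total = thin places + thick places + neps
Total = 42 + 2 + 171
Total = 215 imperfections/km

215 imperfections/km


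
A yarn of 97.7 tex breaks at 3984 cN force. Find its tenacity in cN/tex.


Formula: Tenacity = Breaking force / Linear density
Tenacity = 3984 cN / 97.7 tex
Tenacity = 40.78 cN/tex

40.78 cN/tex


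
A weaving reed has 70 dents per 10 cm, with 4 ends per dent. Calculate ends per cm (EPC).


Formula: EPC = (dents per 10 cm * ends per dent) / 10
Step 1: Total ends per 10 cm = 70 * 4 = 280
Step 2: EPC = 280 / 10 = 28.0 ends/cm

28.0 ends/cm


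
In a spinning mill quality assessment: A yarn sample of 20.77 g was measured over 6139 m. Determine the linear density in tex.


Formula: Tex = (mass_g / length_m) * 1000
Substituting: Tex = (20.77 / 6139) * 1000
Intermediate: 20.77 / 6139 = 0.00338329 g/m
Tex = 0.00338329 * 1000 = 3.38 tex

3.38 tex


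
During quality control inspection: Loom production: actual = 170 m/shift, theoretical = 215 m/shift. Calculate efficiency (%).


Formula: Efficiency% = (Actual output / Theoretical output) * 100
Efficiency% = (170 / 215) * 100
Efficiency% = 0.790698 * 100 = 79.0698% ≈ 79.1%

79.1%


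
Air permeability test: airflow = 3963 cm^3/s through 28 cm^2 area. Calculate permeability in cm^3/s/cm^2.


Formula: Air Permeability = Airflow / Test Area
AP = 3963 cm^3/s / 28 cm^2
AP = 141.5 cm^3/s/cm^2

141.5 cm^3/s/cm^2


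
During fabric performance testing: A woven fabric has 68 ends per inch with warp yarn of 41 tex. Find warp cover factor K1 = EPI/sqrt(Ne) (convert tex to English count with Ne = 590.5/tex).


Formula: K1 = EPI / sqrt(Ne), with Ne = 590.5 / tex_warp
Step 1: Ne = 590.5 / 41 = 14.402
Step 2: sqrt(Ne) = sqrt(14.402) = 3.795
Step 3: K1 = 68 / 3.795 = 17.9

17.9


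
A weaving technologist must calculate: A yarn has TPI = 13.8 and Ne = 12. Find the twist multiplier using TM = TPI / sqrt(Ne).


Formula: TM = TPI / sqrt(Ne)
Step 1: sqrt(Ne) = sqrt(12) = 3.4641
Step 2: TM = 13.8 / 3.4641 = 3.98

3.98 TM


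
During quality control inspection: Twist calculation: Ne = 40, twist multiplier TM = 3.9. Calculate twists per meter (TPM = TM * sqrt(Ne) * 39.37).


Formula: TPM = TM * sqrt(Ne) * 39.37
Step 1: sqrt(Ne) = sqrt(40) = 6.3246
Step 2: TM * sqrt(Ne) = 3.9 * 6.3246 = 24.6659
Step 3: TPM = 24.6659 * 39.37 = 971 twists/m

971 twists/m


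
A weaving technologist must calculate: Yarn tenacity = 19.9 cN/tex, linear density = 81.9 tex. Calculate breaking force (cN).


Formula: Breaking force = Tenacity * Linear density
F = 19.9 cN/tex * 81.9 tex
F = 1629.81 cN

1629.81 cN


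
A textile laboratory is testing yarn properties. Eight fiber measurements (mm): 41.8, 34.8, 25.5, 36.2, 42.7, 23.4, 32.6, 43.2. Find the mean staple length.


Formula: Mean = sum of lengths / count
Sum = 41.8 + 34.8 + 25.5 + 36.2 + 42.7 + 23.4 + 32.6 + 43.2
Sum = 280.2 mm
Mean = 280.2 / 8 = 35.03 mm

35.03 mm


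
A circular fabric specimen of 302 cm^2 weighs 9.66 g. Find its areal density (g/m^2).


Formula: GSM = mass_g / area_m2
Step 1: Convert area: 302 cm^2 = 302 / 10000 = 0.0302 m^2
Step 2: GSM = 9.66 g / 0.0302 m^2 = 319.9 g/m^2

319.9 g/m^2


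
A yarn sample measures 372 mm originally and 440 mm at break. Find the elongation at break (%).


Formula: Elongation (%) = ((L_break - L0) / L0) * 100
Step 1: Extension = 440 - 372 = 68 mm
Step 2: Elongation = (68 / 372) * 100
Step 3: Elongation = 0.182796 * 100 = 18.2796% ≈ 18.3%

18.3%


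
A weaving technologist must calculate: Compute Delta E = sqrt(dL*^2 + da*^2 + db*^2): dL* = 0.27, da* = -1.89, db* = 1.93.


Formula: Delta E = sqrt(dL*^2 + da*^2 + db*^2)
Step 1: dL*^2 = 0.27^2 = 0.0729
Step 2: da*^2 = (-1.89)^2 = 3.5721
Step 3: db*^2 = 1.93^2 = 3.7249
Step 4: Sum = 0.0729 + 3.5721 + 3.7249 = 7.3699
Step 5: Delta E = sqrt(7.3699) = 2.71

2.71 Delta E


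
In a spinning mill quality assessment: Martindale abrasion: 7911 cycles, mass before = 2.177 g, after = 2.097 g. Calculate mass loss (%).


Formula: Mass loss% = ((m_before - m_after) / m_before) * 100
Step 1: Mass loss = 2.177 - 2.097 = 0.08 g
Step 2: Ratio = 0.08 / 2.177 = 0.0367478
Step 3: Mass loss% = 0.0367478 * 100 = 3.67478% ≈ 3.67%

3.67%


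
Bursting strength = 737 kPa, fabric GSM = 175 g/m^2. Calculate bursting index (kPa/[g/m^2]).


Formula: Bursting Index = Bursting Strength / Fabric GSM
BI = 737 kPa / 175 g/m^2
BI = 4.211 kPa/(g/m^2)

4.211 kPa/(g/m^2)


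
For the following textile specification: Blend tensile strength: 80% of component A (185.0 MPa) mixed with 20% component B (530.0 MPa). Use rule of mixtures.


Formula: Blend property = (fraction_A * property_A) + (fraction_B * property_B)
Step 1: Contribution A = 80/100 * 185.0 MPa = 148.0 MPa
Step 2: Contribution B = 20/100 * 530.0 MPa = 106.0 MPa
Step 3: Blend tensile strength = 148.0 + 106.0 = 254.0 MPa

254.0 MPa


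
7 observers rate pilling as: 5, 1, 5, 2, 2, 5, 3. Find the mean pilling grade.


Formula: Mean = sum / count
Sum = 5 + 1 + 5 + 2 + 2 + 5 + 3 = 23
Mean = 23 / 7 = 3.3

3.3


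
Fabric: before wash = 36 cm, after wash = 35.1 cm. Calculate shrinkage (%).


Formula: Shrinkage% = ((L_before - L_after) / L_before) * 100
Step 1: Shrinkage = 36 - 35.1 = 0.9 cm
Step 2: Shrinkage% = (0.9 / 36) * 100
Step 3: Shrinkage% = 0.025 * 100 = 2.5%

2.5%


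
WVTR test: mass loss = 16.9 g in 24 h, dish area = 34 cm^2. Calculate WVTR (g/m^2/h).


Formula: WVTR = mass_loss / (area * time)
Step 1: Convert area: 34 cm^2 = 0.0034 m^2
Step 2: WVTR = 16.9 g / (0.0034 m^2 * 24 h)
Step 3: WVTR = 16.9 / 0.0816 = 207.1 g/m^2/h

207.1 g/m^2/h


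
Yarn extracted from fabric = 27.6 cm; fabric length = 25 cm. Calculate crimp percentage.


Formula: Crimp% = ((L_yarn - L_fabric) / L_fabric) * 100
Step 1: Extension = 27.6 - 25 = 2.6 cm
Step 2: Crimp% = (2.6 / 25) * 100
Step 3: Crimp% = 0.104 * 100 = 10.4%

10.4%


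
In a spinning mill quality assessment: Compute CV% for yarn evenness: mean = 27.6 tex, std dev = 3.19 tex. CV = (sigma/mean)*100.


Formula: CV% = (standard deviation / mean) * 100
Step 1: Ratio = 3.19 / 27.6 = 0.11558
Step 2: CV% = 0.11558 * 100 = 11.558% ≈ 11.6%

11.6%


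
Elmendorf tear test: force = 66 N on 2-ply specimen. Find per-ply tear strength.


Formula: Per-ply strength = Total force / Number of plies
Per-ply = 66 N / 2
Per-ply = 33 N

33 N


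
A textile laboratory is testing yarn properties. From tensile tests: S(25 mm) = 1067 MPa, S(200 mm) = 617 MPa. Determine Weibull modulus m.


Formula: m = ln(L1/L2) / ln(S2/S1)
Step 1: ln(L1/L2) = ln(25/200) = -2.07944
Step 2: S2/S1 = 617/1067 = 0.57826
Step 3: ln(S2/S1) = ln(0.57826) = -0.54773
Step 4: m = -2.07944 / -0.54773 = 3.80

3.80 (Weibull m)


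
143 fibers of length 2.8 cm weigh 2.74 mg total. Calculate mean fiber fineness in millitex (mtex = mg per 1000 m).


Formula: fineness (mtex) = mass (mg) / total length (km) = (mass_mg / total_length_m) * 1000
Step 1: Convert fiber length: 2.8 cm = 0.028 m
Step 2: Total fiber length = 143 * 0.028 = 4.004 m
Step 3: Linear density = 2.74 mg / 4.004 m = 0.6843 mg/m
Step 4: fineness = 0.6843 * 1000 = 684.3 mtex

684.3 mtex


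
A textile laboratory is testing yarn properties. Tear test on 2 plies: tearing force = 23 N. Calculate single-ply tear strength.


Formula: Per-ply strength = Total force / Number of plies
Per-ply = 23 N / 2
Per-ply = 11.5 N

11.5 N


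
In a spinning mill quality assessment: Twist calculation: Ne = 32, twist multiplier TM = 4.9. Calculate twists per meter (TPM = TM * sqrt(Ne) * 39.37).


Formula: TPM = TM * sqrt(Ne) * 39.37
Step 1: sqrt(Ne) = sqrt(32) = 5.6569
Step 2: TM * sqrt(Ne) = 4.9 * 5.6569 = 27.7188
Step 3: TPM = 27.7188 * 39.37 = 1091 twists/m

1091 twists/m


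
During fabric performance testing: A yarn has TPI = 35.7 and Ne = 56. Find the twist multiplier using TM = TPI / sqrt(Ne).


Formula: TM = TPI / sqrt(Ne)
Step 1: sqrt(Ne) = sqrt(56) = 7.4833
Step 2: TM = 35.7 / 7.4833 = 4.77

4.77 TM


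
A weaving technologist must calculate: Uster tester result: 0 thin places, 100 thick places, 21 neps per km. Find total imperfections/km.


Formula: Total = thin places + thick places + neps
Total = 0 + 100 + 21
Total = 121 imperfections/km

121 imperfections/km


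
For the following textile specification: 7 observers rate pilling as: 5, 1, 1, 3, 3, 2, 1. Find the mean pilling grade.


Formula: Mean = sum / count
Sum = 5 + 1 + 1 + 3 + 3 + 2 + 1 = 16
Mean = 16 / 7 = 2.3

2.3


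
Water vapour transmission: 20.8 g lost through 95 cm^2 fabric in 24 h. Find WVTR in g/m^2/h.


Formula: WVTR = mass_loss / (area * time)
Step 1: Convert area: 95 cm^2 = 0.0095 m^2
Step 2: WVTR = 20.8 g / (0.0095 m^2 * 24 h)
Step 3: WVTR = 20.8 / 0.228 = 91.2 g/m^2/h

91.2 g/m^2/h


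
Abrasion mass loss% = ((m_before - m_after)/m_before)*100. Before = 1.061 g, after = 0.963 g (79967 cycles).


Formula: Mass loss% = ((m_before - m_after) / m_before) * 100
Step 1: Mass loss = 1.061 - 0.963 = 0.098 g
Step 2: Ratio = 0.098 / 1.061 = 0.0923657
Step 3: Mass loss% = 0.0923657 * 100 = 9.23657% ≈ 9.24%

9.24%


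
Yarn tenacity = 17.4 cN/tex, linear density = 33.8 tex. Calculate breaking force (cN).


Formula: Breaking force = Tenacity * Linear density
F = 17.4 cN/tex * 33.8 tex
F = 588.12 cN

588.12 cN


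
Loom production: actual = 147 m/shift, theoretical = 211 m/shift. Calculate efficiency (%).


Formula: Efficiency% = (Actual output / Theoretical output) * 100
Efficiency% = (147 / 211) * 100
Efficiency% = 0.696682 * 100 = 69.6682% ≈ 69.7%

69.7%


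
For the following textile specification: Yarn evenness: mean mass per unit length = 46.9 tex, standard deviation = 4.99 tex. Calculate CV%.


Formula: CV% = (standard deviation / mean) * 100
Step 1: Ratio = 4.99 / 46.9 = 0.106397
Step 2: CV% = 0.106397 * 100 = 10.6397% ≈ 10.6%

10.6%


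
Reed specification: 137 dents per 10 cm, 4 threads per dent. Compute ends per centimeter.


Formula: EPC = (dents per 10 cm * ends per dent) / 10
Step 1: Total ends per 10 cm = 137 * 4 = 548
Step 2: EPC = 548 / 10 = 54.8 ends/cm

54.8 ends/cm


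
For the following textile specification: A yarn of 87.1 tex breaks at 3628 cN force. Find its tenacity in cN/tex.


Formula: Tenacity = Breaking force / Linear density
Tenacity = 3628 cN / 87.1 tex
Tenacity = 41.65 cN/tex

41.65 cN/tex


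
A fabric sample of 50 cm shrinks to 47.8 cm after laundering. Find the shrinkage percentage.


Formula: Shrinkage% = ((L_before - L_after) / L_before) * 100
Step 1: Shrinkage = 50 - 47.8 = 2.2 cm
Step 2: Shrinkage% = (2.2 / 50) * 100
Step 3: Shrinkage% = 0.044 * 100 = 4.4%

4.4%


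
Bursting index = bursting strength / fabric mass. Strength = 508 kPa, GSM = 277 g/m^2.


Formula: Bursting Index = Bursting Strength / Fabric GSM
BI = 508 kPa / 277 g/m^2
BI = 1.834 kPa/(g/m^2)

1.834 kPa/(g/m^2)


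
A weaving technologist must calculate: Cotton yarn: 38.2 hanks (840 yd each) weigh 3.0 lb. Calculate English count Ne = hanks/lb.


Formula: Ne = hanks / mass_lb
Substituting: Ne = 38.2 / 3.0
Ne = 12.7

12.7 Ne


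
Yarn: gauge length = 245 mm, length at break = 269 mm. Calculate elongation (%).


Formula: Elongation (%) = ((L_break - L0) / L0) * 100
Step 1: Extension = 269 - 245 = 24 mm
Step 2: Elongation = (24 / 245) * 100
Step 3: Elongation = 0.097959 * 100 = 9.7959% ≈ 9.8%

9.8%


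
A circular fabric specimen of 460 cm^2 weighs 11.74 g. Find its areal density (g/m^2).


Formula: GSM = mass_g / area_m2
Step 1: Convert area: 460 cm^2 = 460 / 10000 = 0.046 m^2
Step 2: GSM = 11.74 g / 0.046 m^2 = 255.2 g/m^2

255.2 g/m^2


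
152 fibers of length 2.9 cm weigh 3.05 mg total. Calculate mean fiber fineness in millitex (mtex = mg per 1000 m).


Formula: fineness (mtex) = mass (mg) / total length (km) = (mass_mg / total_length_m) * 1000
Step 1: Convert fiber length: 2.9 cm = 0.029 m
Step 2: Total fiber length = 152 * 0.029 = 4.408 m
Step 3: Linear density = 3.05 mg / 4.408 m = 0.6919 mg/m
Step 4: fineness = 0.6919 * 1000 = 691.9 mtex

691.9 mtex


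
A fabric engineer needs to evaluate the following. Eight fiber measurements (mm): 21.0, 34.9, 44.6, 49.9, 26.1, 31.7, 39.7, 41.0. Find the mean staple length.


Formula: Mean = sum of lengths / count
Sum = 21.0 + 34.9 + 44.6 + 49.9 + 26.1 + 31.7 + 39.7 + 41.0
Sum = 288.9 mm
Mean = 288.9 / 8 = 36.11 mm

36.11 mm


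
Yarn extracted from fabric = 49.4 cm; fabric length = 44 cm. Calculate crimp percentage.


Formula: Crimp% = ((L_yarn - L_fabric) / L_fabric) * 100
Step 1: Extension = 49.4 - 44 = 5.4 cm
Step 2: Crimp% = (5.4 / 44) * 100
Step 3: Crimp% = 0.122727 * 100 = 12.2727% ≈ 12.3%

12.3%


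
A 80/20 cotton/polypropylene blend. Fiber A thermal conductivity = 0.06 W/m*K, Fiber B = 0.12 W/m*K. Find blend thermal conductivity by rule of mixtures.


Formula: Blend property = (fraction_A * property_A) + (fraction_B * property_B)
Step 1: Contribution A = 80/100 * 0.06 W/m*K = 0.048 W/m*K
Step 2: Contribution B = 20/100 * 0.12 W/m*K = 0.024 W/m*K
Step 3: Blend thermal conductivity = 0.048 + 0.024 = 0.072 W/m*K

0.072 W/m*K


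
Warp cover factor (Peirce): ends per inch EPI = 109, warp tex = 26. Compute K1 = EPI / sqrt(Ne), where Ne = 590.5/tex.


Formula: K1 = EPI / sqrt(Ne), with Ne = 590.5 / tex_warp
Step 1: Ne = 590.5 / 26 = 22.712
Step 2: sqrt(Ne) = sqrt(22.712) = 4.7657
Step 3: K1 = 109 / 4.7657 = 22.9

22.9


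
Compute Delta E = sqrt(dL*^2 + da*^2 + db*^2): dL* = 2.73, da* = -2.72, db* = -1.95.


Formula: Delta E = sqrt(dL*^2 + da*^2 + db*^2)
Step 1: dL*^2 = 2.73^2 = 7.4529
Step 2: da*^2 = (-2.72)^2 = 7.3984
Step 3: db*^2 = (-1.95)^2 = 3.8025
Step 4: Sum = 7.4529 + 7.3984 + 3.8025 = 18.6538
Step 5: Delta E = sqrt(18.6538) = 4.32

4.32 Delta E


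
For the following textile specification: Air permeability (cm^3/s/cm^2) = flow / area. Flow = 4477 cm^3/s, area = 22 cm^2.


Formula: Air Permeability = Airflow / Test Area
AP = 4477 cm^3/s / 22 cm^2
AP = 203.5 cm^3/s/cm^2

203.5 cm^3/s/cm^2


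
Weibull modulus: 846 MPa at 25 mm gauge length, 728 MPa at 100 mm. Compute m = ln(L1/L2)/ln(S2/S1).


Formula: m = ln(L1/L2) / ln(S2/S1)
Step 1: ln(L1/L2) = ln(25/100) = -1.38629
Step 2: S2/S1 = 728/846 = 0.86052
Step 3: ln(S2/S1) = ln(0.86052) = -0.15022
Step 4: m = -1.38629 / -0.15022 = 9.23

9.23 (Weibull m)


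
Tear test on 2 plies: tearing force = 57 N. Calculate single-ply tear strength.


Formula: Per-ply strength = Total force / Number of plies
Per-ply = 57 N / 2
Per-ply = 28.5 N

28.5 N


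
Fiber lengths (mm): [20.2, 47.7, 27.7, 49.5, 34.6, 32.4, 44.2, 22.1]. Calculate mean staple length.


Formula: Mean = sum of lengths / count
Sum = 20.2 + 47.7 + 27.7 + 49.5 + 34.6 + 32.4 + 44.2 + 22.1
Sum = 278.4 mm
Mean = 278.4 / 8 = 34.80 mm

34.80 mm


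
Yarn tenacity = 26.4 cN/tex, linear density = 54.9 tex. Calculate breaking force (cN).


Formula: Breaking force = Tenacity * Linear density
F = 26.4 cN/tex * 54.9 tex
F = 1449.36 cN

1449.36 cN


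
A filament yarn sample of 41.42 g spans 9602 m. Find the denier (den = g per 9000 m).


Formula: den = (mass_g / length_m) * 9000
Substituting: den = (41.42 / 9602) * 9000
Intermediate: 41.42 / 9602 = 0.00431368 g/m
den = 0.00431368 * 9000 = 38.8 denier

38.8 denier


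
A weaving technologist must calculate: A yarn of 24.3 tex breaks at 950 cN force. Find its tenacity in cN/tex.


Formula: Tenacity = Breaking force / Linear density
Tenacity = 950 cN / 24.3 tex
Tenacity = 39.09 cN/tex

39.09 cN/tex


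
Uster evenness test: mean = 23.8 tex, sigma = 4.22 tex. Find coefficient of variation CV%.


Formula: CV% = (standard deviation / mean) * 100
Step 1: Ratio = 4.22 / 23.8 = 0.177311
Step 2: CV% = 0.177311 * 100 = 17.7311% ≈ 17.7%

17.7%


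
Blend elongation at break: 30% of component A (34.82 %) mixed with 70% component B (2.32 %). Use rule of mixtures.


Formula: Blend property = (fraction_A * property_A) + (fraction_B * property_B)
Step 1: Contribution A = 30/100 * 34.82 % = 10.446 %
Step 2: Contribution B = 70/100 * 2.32 % = 1.624 %
Step 3: Blend elongation at break = 10.446 + 1.624 = 12.07 %

12.07 %


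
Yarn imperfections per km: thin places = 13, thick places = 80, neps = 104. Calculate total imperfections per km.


Formula: Total = thin places + thick places + neps
Total = 13 + 80 + 104
Total = 197 imperfections/km

197 imperfections/km


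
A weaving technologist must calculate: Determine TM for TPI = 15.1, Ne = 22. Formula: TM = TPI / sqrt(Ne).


Formula: TM = TPI / sqrt(Ne)
Step 1: sqrt(Ne) = sqrt(22) = 4.6904
Step 2: TM = 15.1 / 4.6904 = 3.22

3.22 TM


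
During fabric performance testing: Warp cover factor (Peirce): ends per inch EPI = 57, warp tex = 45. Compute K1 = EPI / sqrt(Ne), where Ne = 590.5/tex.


Formula: K1 = EPI / sqrt(Ne), with Ne = 590.5 / tex_warp
Step 1: Ne = 590.5 / 45 = 13.122
Step 2: sqrt(Ne) = sqrt(13.122) = 3.6224
Step 3: K1 = 57 / 3.6224 = 15.7

15.7


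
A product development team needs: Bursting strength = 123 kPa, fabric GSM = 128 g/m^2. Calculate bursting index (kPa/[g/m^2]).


Formula: Bursting Index = Bursting Strength / Fabric GSM
BI = 123 kPa / 128 g/m^2
BI = 0.961 kPa/(g/m^2)

0.961 kPa/(g/m^2)


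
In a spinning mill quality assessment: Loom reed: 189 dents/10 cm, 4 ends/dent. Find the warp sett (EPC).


Formula: EPC = (dents per 10 cm * ends per dent) / 10
Step 1: Total ends per 10 cm = 189 * 4 = 756
Step 2: EPC = 756 / 10 = 75.6 ends/cm

75.6 ends/cm


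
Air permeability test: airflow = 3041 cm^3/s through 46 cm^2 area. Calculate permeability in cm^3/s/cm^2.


Formula: Air Permeability = Airflow / Test Area
AP = 3041 cm^3/s / 46 cm^2
AP = 66.1 cm^3/s/cm^2

66.1 cm^3/s/cm^2


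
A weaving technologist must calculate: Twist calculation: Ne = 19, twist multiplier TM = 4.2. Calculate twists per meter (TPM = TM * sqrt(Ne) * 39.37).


Formula: TPM = TM * sqrt(Ne) * 39.37
Step 1: sqrt(Ne) = sqrt(19) = 4.3589
Step 2: TM * sqrt(Ne) = 4.2 * 4.3589 = 18.3074
Step 3: TPM = 18.3074 * 39.37 = 721 twists/m

721 twists/m


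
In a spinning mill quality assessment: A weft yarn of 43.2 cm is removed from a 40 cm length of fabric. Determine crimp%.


Formula: Crimp% = ((L_yarn - L_fabric) / L_fabric) * 100
Step 1: Extension = 43.2 - 40 = 3.2 cm
Step 2: Crimp% = (3.2 / 40) * 100
Step 3: Crimp% = 0.08 * 100 = 8.0%

8.0%
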